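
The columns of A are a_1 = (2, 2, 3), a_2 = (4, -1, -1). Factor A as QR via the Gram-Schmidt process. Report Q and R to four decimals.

Q = [[0.4851, 0.8725], [0.4851, -0.3237], [0.7276, -0.3659]], R = [[4.1231, 0.7276], [0.0000, 4.1798]]

a_1 = (2, 2, 3); ‖a_1‖ = 4.1231, so e_1 = (0.4851, 0.4851, 0.7276).
e_1·a_2 = 0.4851·4 + 0.4851·(-1) + 0.7276·(-1) = 0.7276.
u_2 = a_2 − 0.7276·e_1 = (3.6471, -1.3529, -1.5294).
‖u_2‖ = 4.1798, so e_2 = (0.8725, -0.3237, -0.3659).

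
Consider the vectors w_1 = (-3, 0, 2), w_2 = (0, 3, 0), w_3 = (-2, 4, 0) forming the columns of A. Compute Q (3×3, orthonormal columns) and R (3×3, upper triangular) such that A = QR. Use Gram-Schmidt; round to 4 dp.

e_1 = w_1/‖w_1‖ = (-3, 0, 2)/3.6056 = (-0.8321, 0.0000, 0.5547).
r_{12} = e_1·w_2 = 0.0000.
u_2 = w_2 + 0.0000·e_1 = (0.0000, 3.0000, 0.0000).
‖u_2‖ = 3.0000, so e_2 = (0.0000, 1.0000, 0.0000).
r_{13} = e_1·w_3 = 1.6641; r_{23} = e_2·w_3 = 4.0000.
u_3 = w_3 − 1.6641·e_1 − 4.0000·e_2 = (-0.6154, 0.0000, -0.9231).
‖u_3‖ = 1.1094, so e_3 = (-0.5547, 0.0000, -0.8321).

Q = [[-0.8321, 0.0000, -0.5547], [0.0000, 1.0000, 0.0000], [0.5547, 0.0000, -0.8321]], R = [[3.6056, 0.0000, 1.6641], [0.0000, 3.0000, 4.0000], [0.0000, 0.0000, 1.1094]]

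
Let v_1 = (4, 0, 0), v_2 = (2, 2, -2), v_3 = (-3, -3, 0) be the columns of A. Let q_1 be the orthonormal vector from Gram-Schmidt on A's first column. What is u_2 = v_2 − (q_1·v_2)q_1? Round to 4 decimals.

u_2 = (0.0000, 2.0000, -2.0000)

q_1 = v_1/‖v_1‖ = (4, 0, 0)/4.0000 = (1.0000, 0.0000, 0.0000).
r_{12} = q_1·v_2 = 2.0000.
u_2 = v_2 − 2.0000·q_1 = (0.0000, 2.0000, -2.0000).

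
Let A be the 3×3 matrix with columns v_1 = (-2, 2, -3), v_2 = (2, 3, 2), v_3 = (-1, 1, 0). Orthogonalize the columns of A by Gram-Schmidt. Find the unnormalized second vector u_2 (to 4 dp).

u_2 = (1.5294, 3.4706, 1.2941)

v_1 = (-2, 2, -3); ‖v_1‖ = 4.1231, so e_1 = (-0.4851, 0.4851, -0.7276).
e_1·v_2 = (-0.4851)·2 + 0.4851·3 + (-0.7276)·2 = -0.9701.
u_2 = v_2 + 0.9701·e_1 = (1.5294, 3.4706, 1.2941).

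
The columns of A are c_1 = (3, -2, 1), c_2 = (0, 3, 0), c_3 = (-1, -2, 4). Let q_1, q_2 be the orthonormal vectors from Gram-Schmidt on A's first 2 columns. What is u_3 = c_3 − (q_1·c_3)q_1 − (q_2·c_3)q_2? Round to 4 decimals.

c_1 = (3, -2, 1); ‖c_1‖ = 3.7417, so q_1 = (0.8018, -0.5345, 0.2673).
q_1·c_2 = 0.8018·0 + (-0.5345)·3 + 0.2673·0 = -1.6036.
u_2 = c_2 + 1.6036·q_1 = (1.2857, 2.1429, 0.4286).
‖u_2‖ = 2.5355, so q_2 = (0.5071, 0.8452, 0.1690).
q_1·c_3 = 0.8018·(-1) + (-0.5345)·(-2) + 0.2673·4 = 1.3363; q_2·c_3 = 0.5071·(-1) + 0.8452·(-2) + 0.1690·4 = -1.5213.
u_3 = c_3 − 1.3363·q_1 + 1.5213·q_2 = (-1.3000, 0.0000, 3.9000).

u_3 = (-1.3000, 0.0000, 3.9000)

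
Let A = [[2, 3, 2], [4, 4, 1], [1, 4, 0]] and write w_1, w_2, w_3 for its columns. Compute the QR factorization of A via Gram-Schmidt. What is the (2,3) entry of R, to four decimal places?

q_1 = w_1/‖w_1‖ = (2, 4, 1)/4.5826 = (0.4364, 0.8729, 0.2182).
r_{12} = q_1·w_2 = 5.6737.
u_2 = w_2 − 5.6737·q_1 = (0.5238, -0.9524, 2.7619).
‖u_2‖ = 2.9681, so q_2 = (0.1765, -0.3209, 0.9305).
r_{23} = q_2·w_3 = 0.0321.

r_{23} = 0.0321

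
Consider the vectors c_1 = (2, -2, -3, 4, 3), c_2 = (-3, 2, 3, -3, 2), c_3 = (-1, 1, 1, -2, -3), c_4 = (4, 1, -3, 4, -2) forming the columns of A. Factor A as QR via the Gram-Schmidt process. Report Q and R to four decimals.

c_1 = (2, -2, -3, 4, 3); ‖c_1‖ = 6.4807, so q_1 = (0.3086, -0.3086, -0.4629, 0.6172, 0.4629).
q_1·c_2 = 0.3086·(-3) + (-0.3086)·2 + (-0.4629)·3 + 0.6172·(-3) + 0.4629·2 = -3.8576.
u_2 = c_2 + 3.8576·q_1 = (-1.8095, 0.8095, 1.2143, -0.6190, 3.7857).
‖u_2‖ = 4.4854, so q_2 = (-0.4034, 0.1805, 0.2707, -0.1380, 0.8440).
q_1·c_3 = 0.3086·(-1) + (-0.3086)·1 + (-0.4629)·1 + 0.6172·(-2) + 0.4629·(-3) = -3.7033; q_2·c_3 = (-0.4034)·(-1) + 0.1805·1 + 0.2707·1 + (-0.1380)·(-2) + 0.8440·(-3) = -1.4014.
u_3 = c_3 + 3.7033·q_1 + 1.4014·q_2 = (-0.4225, 0.1101, -0.3349, 0.0923, -0.1030).
‖u_3‖ = 0.5674, so q_3 = (-0.7447, 0.1940, -0.5903, 0.1627, -0.1815).
q_1·c_4 = 0.3086·4 + (-0.3086)·1 + (-0.4629)·(-3) + 0.6172·4 + 0.4629·(-2) = 3.8576; q_2·c_4 = (-0.4034)·4 + 0.1805·1 + 0.2707·(-3) + (-0.1380)·4 + 0.8440·(-2) = -4.4854; q_3·c_4 = (-0.7447)·4 + 0.1940·1 + (-0.5903)·(-3) + 0.1627·4 + (-0.1815)·(-2) = 0.0000.
u_4 = c_4 − 3.8576·q_1 + 4.4854·q_2 + 0.0000·q_3 = (1.0000, 3.0000, 0.0000, 1.0000, 0.0000).
‖u_4‖ = 3.3166, so q_4 = (0.3015, 0.9045, 0.0000, 0.3015, 0.0000).

Q = [[0.3086, -0.4034, -0.7447, 0.3015], [-0.3086, 0.1805, 0.1940, 0.9045], [-0.4629, 0.2707, -0.5903, 0.0000], [0.6172, -0.1380, 0.1627, 0.3015], [0.4629, 0.8440, -0.1815, 0.0000]], R = [[6.4807, -3.8576, -3.7033, 3.8576], [0.0000, 4.4854, -1.4014, -4.4854], [0.0000, 0.0000, 0.5674, 0.0000], [0.0000, 0.0000, 0.0000, 3.3166]]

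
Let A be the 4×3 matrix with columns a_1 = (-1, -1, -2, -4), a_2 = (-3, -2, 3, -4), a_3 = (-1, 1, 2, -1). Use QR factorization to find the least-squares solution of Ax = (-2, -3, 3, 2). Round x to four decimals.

a_1 = (-1, -1, -2, -4); ‖a_1‖ = 4.6904, so e_1 = (-0.2132, -0.2132, -0.4264, -0.8528).
e_1·a_2 = (-0.2132)·(-3) + (-0.2132)·(-2) + (-0.4264)·3 + (-0.8528)·(-4) = 3.1980.
u_2 = a_2 − 3.1980·e_1 = (-2.3182, -1.3182, 4.3636, -1.2727).
‖u_2‖ = 5.2700, so e_2 = (-0.4399, -0.2501, 0.8280, -0.2415).
e_1·a_3 = (-0.2132)·(-1) + (-0.2132)·1 + (-0.4264)·2 + (-0.8528)·(-1) = 0.0000; e_2·a_3 = (-0.4399)·(-1) + (-0.2501)·1 + 0.8280·2 + (-0.2415)·(-1) = 2.0873.
u_3 = a_3 + 0.0000·e_1 − 2.0873·e_2 = (-0.0818, 1.5221, 0.2717, -0.4959).
‖u_3‖ = 1.6258, so e_3 = (-0.0503, 0.9362, 0.1671, -0.3050).
Qᵀb = (-1.9188, 3.6312, -2.8167).
Back-substitute: x_3 = -2.8167/1.6258 = -1.7325.
x_2 = (3.6312 − 2.0873·(-1.7325))/5.2700 = 1.3752.
x_1 = (-1.9188 − 3.1980·1.3752 + 0.0000·(-1.7325))/4.6904 = -1.3467.

x = (-1.3467, 1.3752, -1.7325)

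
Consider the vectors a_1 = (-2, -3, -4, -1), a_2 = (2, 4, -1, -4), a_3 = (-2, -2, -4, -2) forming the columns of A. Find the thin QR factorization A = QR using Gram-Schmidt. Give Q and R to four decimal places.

a_1 = (-2, -3, -4, -1); ‖a_1‖ = 5.4772, so e_1 = (-0.3651, -0.5477, -0.7303, -0.1826).
e_1·a_2 = (-0.3651)·2 + (-0.5477)·4 + (-0.7303)·(-1) + (-0.1826)·(-4) = -1.4606.
u_2 = a_2 + 1.4606·e_1 = (1.4667, 3.2000, -2.0667, -4.2667).
‖u_2‖ = 5.9048, so e_2 = (0.2484, 0.5419, -0.3500, -0.7226).
e_1·a_3 = (-0.3651)·(-2) + (-0.5477)·(-2) + (-0.7303)·(-4) + (-0.1826)·(-2) = 5.1121; e_2·a_3 = 0.2484·(-2) + 0.5419·(-2) + (-0.3500)·(-4) + (-0.7226)·(-2) = 1.2645.
u_3 = a_3 − 5.1121·e_1 − 1.2645·e_2 = (-0.4474, 0.1147, 0.1759, -0.1530).
‖u_3‖ = 0.5174, so e_3 = (-0.8648, 0.2217, 0.3400, -0.2956).

Q = [[-0.3651, 0.2484, -0.8648], [-0.5477, 0.5419, 0.2217], [-0.7303, -0.3500, 0.3400], [-0.1826, -0.7226, -0.2956]], R = [[5.4772, -1.4606, 5.1121], [0.0000, 5.9048, 1.2645], [0.0000, 0.0000, 0.5174]]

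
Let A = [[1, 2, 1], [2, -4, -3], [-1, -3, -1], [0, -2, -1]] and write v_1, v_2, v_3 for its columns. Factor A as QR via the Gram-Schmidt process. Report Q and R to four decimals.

Q = [[0.4082, 0.4454, 0.7968], [0.8165, -0.5345, -0.1195], [-0.4082, -0.6236, 0.5578], [0.0000, -0.3563, 0.1992]], R = [[2.4495, -1.2247, -1.6330], [0.0000, 5.6125, 3.0290], [0.0000, 0.0000, 0.3984]]

q_1 = v_1/‖v_1‖ = (1, 2, -1, 0)/2.4495 = (0.4082, 0.8165, -0.4082, 0.0000).
r_{12} = q_1·v_2 = -1.2247.
u_2 = v_2 + 1.2247·q_1 = (2.5000, -3.0000, -3.5000, -2.0000).
‖u_2‖ = 5.6125, so q_2 = (0.4454, -0.5345, -0.6236, -0.3563).
r_{13} = q_1·v_3 = -1.6330; r_{23} = q_2·v_3 = 3.0290.
u_3 = v_3 + 1.6330·q_1 − 3.0290·q_2 = (0.3175, -0.0476, 0.2222, 0.0794).
‖u_3‖ = 0.3984, so q_3 = (0.7968, -0.1195, 0.5578, 0.1992).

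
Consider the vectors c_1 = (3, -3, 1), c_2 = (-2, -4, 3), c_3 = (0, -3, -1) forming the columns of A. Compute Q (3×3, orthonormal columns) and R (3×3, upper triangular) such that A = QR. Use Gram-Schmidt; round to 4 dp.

Q = [[0.6882, -0.6878, -0.2306], [-0.6882, -0.5185, -0.5074], [0.2294, 0.5079, -0.8303]], R = [[4.3589, 2.0647, 1.8353], [0.0000, 4.9736, 1.0476], [0.0000, 0.0000, 2.3525]]

c_1 = (3, -3, 1); ‖c_1‖ = 4.3589, so q_1 = (0.6882, -0.6882, 0.2294).
q_1·c_2 = 0.6882·(-2) + (-0.6882)·(-4) + 0.2294·3 = 2.0647.
u_2 = c_2 − 2.0647·q_1 = (-3.4211, -2.5789, 2.5263).
‖u_2‖ = 4.9736, so q_2 = (-0.6878, -0.5185, 0.5079).
q_1·c_3 = 0.6882·0 + (-0.6882)·(-3) + 0.2294·(-1) = 1.8353; q_2·c_3 = (-0.6878)·0 + (-0.5185)·(-3) + 0.5079·(-1) = 1.0476.
u_3 = c_3 − 1.8353·q_1 − 1.0476·q_2 = (-0.5426, -1.1936, -1.9532).
‖u_3‖ = 2.3525, so q_3 = (-0.2306, -0.5074, -0.8303).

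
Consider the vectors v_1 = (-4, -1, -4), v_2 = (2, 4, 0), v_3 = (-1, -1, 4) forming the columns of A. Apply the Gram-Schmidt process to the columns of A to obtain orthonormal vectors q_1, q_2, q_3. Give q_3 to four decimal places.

q_3 = (-0.7044, 0.3522, 0.6163)

v_1 = (-4, -1, -4); ‖v_1‖ = 5.7446, so q_1 = (-0.6963, -0.1741, -0.6963).
q_1·v_2 = (-0.6963)·2 + (-0.1741)·4 + (-0.6963)·0 = -2.0889.
u_2 = v_2 + 2.0889·q_1 = (0.5455, 3.6364, -1.4545).
‖u_2‖ = 3.9543, so q_2 = (0.1379, 0.9196, -0.3678).
q_1·v_3 = (-0.6963)·(-1) + (-0.1741)·(-1) + (-0.6963)·4 = -1.9149; q_2·v_3 = 0.1379·(-1) + 0.9196·(-1) + (-0.3678)·4 = -2.5289.
u_3 = v_3 + 1.9149·q_1 + 2.5289·q_2 = (-1.9845, 0.9922, 1.7364).
‖u_3‖ = 2.8174, so q_3 = (-0.7044, 0.3522, 0.6163).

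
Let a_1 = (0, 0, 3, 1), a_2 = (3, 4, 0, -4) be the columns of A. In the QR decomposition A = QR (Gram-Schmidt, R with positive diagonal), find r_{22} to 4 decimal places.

a_1 = (0, 0, 3, 1); ‖a_1‖ = 3.1623, so q_1 = (0.0000, 0.0000, 0.9487, 0.3162).
q_1·a_2 = 0.0000·3 + 0.0000·4 + 0.9487·0 + 0.3162·(-4) = -1.2649.
u_2 = a_2 + 1.2649·q_1 = (3.0000, 4.0000, 1.2000, -3.6000).
r_{22} = ‖u_2‖ = 6.2769.

r_{22} = 6.2769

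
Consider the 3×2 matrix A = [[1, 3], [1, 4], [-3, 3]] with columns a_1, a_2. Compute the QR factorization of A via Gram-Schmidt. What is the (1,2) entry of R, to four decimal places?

a_1 = (1, 1, -3); ‖a_1‖ = 3.3166, so q_1 = (0.3015, 0.3015, -0.9045).
r_{12} = q_1·a_2 = -0.6030.

r_{12} = -0.6030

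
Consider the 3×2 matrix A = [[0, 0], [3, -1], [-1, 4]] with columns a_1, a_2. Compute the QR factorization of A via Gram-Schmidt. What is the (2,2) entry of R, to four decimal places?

r_{22} = 3.4785

a_1 = (0, 3, -1); ‖a_1‖ = 3.1623, so e_1 = (0.0000, 0.9487, -0.3162).
e_1·a_2 = 0.0000·0 + 0.9487·(-1) + (-0.3162)·4 = -2.2136.
u_2 = a_2 + 2.2136·e_1 = (0.0000, 1.1000, 3.3000).
r_{22} = ‖u_2‖ = 3.4785.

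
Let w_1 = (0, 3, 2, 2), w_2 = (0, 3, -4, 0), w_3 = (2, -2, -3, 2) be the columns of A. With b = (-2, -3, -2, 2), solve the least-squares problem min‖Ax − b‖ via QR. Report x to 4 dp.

w_1 = (0, 3, 2, 2); ‖w_1‖ = 4.1231, so e_1 = (0.0000, 0.7276, 0.4851, 0.4851).
e_1·w_2 = 0.0000·0 + 0.7276·3 + 0.4851·(-4) + 0.4851·0 = 0.2425.
u_2 = w_2 − 0.2425·e_1 = (0.0000, 2.8235, -4.1176, -0.1176).
‖u_2‖ = 4.9941, so e_2 = (0.0000, 0.5654, -0.8245, -0.0236).
e_1·w_3 = 0.0000·2 + 0.7276·(-2) + 0.4851·(-3) + 0.4851·2 = -1.9403; e_2·w_3 = 0.0000·2 + 0.5654·(-2) + (-0.8245)·(-3) + (-0.0236)·2 = 1.2956.
u_3 = w_3 + 1.9403·e_1 − 1.2956·e_2 = (2.0000, -1.3208, -0.9906, 2.9717).
‖u_3‖ = 3.9442, so e_3 = (0.5071, -0.3349, -0.2511, 0.7534).
Qᵀb = (-2.1828, -0.0942, 1.9996).
Back-substitute: x_3 = 1.9996/3.9442 = 0.5070.
x_2 = (-0.0942 − 1.2956·0.5070)/4.9941 = -0.1504.
x_1 = (-2.1828 − 0.2425·(-0.1504) + 1.9403·0.5070)/4.1231 = -0.2820.

x = (-0.2820, -0.1504, 0.5070)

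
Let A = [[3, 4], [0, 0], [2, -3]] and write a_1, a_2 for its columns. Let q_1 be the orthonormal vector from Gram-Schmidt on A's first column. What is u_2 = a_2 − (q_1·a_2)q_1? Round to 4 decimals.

a_1 = (3, 0, 2); ‖a_1‖ = 3.6056, so q_1 = (0.8321, 0.0000, 0.5547).
q_1·a_2 = 0.8321·4 + 0.0000·0 + 0.5547·(-3) = 1.6641.
u_2 = a_2 − 1.6641·q_1 = (2.6154, 0.0000, -3.9231).

u_2 = (2.6154, 0.0000, -3.9231)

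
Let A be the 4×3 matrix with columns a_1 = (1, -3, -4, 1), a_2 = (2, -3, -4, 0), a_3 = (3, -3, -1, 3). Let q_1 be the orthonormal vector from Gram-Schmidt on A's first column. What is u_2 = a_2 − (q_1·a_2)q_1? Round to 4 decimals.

a_1 = (1, -3, -4, 1); ‖a_1‖ = 5.1962, so q_1 = (0.1925, -0.5774, -0.7698, 0.1925).
q_1·a_2 = 0.1925·2 + (-0.5774)·(-3) + (-0.7698)·(-4) + 0.1925·0 = 5.1962.
u_2 = a_2 − 5.1962·q_1 = (1.0000, 0.0000, 0.0000, -1.0000).

u_2 = (1.0000, 0.0000, 0.0000, -1.0000)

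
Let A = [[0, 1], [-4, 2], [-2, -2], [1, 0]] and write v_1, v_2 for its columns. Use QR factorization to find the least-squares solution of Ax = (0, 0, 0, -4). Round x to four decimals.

v_1 = (0, -4, -2, 1); ‖v_1‖ = 4.5826, so e_1 = (0.0000, -0.8729, -0.4364, 0.2182).
e_1·v_2 = 0.0000·1 + (-0.8729)·2 + (-0.4364)·(-2) + 0.2182·0 = -0.8729.
u_2 = v_2 + 0.8729·e_1 = (1.0000, 1.2381, -2.3810, 0.1905).
‖u_2‖ = 2.8702, so e_2 = (0.3484, 0.4314, -0.8295, 0.0664).
Qᵀb = (-0.8729, -0.2655).
Back-substitute: x_2 = -0.2655/2.8702 = -0.0925.
x_1 = (-0.8729 + 0.8729·(-0.0925))/4.5826 = -0.2081.

x = (-0.2081, -0.0925)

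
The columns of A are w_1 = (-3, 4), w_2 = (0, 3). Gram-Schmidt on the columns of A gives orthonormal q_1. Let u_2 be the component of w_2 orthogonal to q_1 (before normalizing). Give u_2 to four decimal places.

q_1 = w_1/‖w_1‖ = (-3, 4)/5.0000 = (-0.6000, 0.8000).
r_{12} = q_1·w_2 = 2.4000.
u_2 = w_2 − 2.4000·q_1 = (1.4400, 1.0800).

u_2 = (1.4400, 1.0800)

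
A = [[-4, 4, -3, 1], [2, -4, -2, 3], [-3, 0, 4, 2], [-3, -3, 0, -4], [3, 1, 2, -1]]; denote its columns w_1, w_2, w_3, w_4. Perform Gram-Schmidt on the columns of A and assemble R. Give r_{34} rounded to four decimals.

w_1 = (-4, 2, -3, -3, 3); ‖w_1‖ = 6.8557, so e_1 = (-0.5835, 0.2917, -0.4376, -0.4376, 0.4376).
e_1·w_2 = (-0.5835)·4 + 0.2917·(-4) + (-0.4376)·0 + (-0.4376)·(-3) + 0.4376·1 = -1.7504.
u_2 = w_2 + 1.7504·e_1 = (2.9787, -3.4894, -0.7660, -3.7660, 1.7660).
‖u_2‖ = 6.2399, so e_2 = (0.4774, -0.5592, -0.1228, -0.6035, 0.2830).
e_1·w_3 = (-0.5835)·(-3) + 0.2917·(-2) + (-0.4376)·4 + (-0.4376)·0 + 0.4376·2 = 0.2917; e_2·w_3 = 0.4774·(-3) + (-0.5592)·(-2) + (-0.1228)·4 + (-0.6035)·0 + 0.2830·2 = -0.2387.
u_3 = w_3 − 0.2917·e_1 + 0.2387·e_2 = (-2.7158, -2.2186, 4.0984, -0.0164, 1.9399).
‖u_3‖ = 5.7322, so e_3 = (-0.4738, -0.3870, 0.7150, -0.0029, 0.3384).
r_{34} = e_3·w_4 = -0.5319.

r_{34} = -0.5319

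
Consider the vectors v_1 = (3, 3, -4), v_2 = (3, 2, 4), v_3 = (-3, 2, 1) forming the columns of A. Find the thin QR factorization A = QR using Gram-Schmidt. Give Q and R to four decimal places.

Q = [[0.5145, 0.5738, -0.6373], [0.5145, 0.3880, 0.7647], [-0.6860, 0.7213, 0.0956]], R = [[5.8310, -0.1715, -1.2005], [0.0000, 5.3824, -0.2240], [0.0000, 0.0000, 3.5368]]

v_1 = (3, 3, -4); ‖v_1‖ = 5.8310, so q_1 = (0.5145, 0.5145, -0.6860).
q_1·v_2 = 0.5145·3 + 0.5145·2 + (-0.6860)·4 = -0.1715.
u_2 = v_2 + 0.1715·q_1 = (3.0882, 2.0882, 3.8824).
‖u_2‖ = 5.3824, so q_2 = (0.5738, 0.3880, 0.7213).
q_1·v_3 = 0.5145·(-3) + 0.5145·2 + (-0.6860)·1 = -1.2005; q_2·v_3 = 0.5738·(-3) + 0.3880·2 + 0.7213·1 = -0.2240.
u_3 = v_3 + 1.2005·q_1 + 0.2240·q_2 = (-2.2538, 2.7046, 0.3381).
‖u_3‖ = 3.5368, so q_3 = (-0.6373, 0.7647, 0.0956).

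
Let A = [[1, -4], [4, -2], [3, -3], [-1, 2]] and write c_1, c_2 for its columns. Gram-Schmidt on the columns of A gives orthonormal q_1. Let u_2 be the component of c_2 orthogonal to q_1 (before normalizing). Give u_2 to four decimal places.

u_2 = (-3.1481, 1.4074, -0.4444, 1.1481)

c_1 = (1, 4, 3, -1); ‖c_1‖ = 5.1962, so q_1 = (0.1925, 0.7698, 0.5774, -0.1925).
q_1·c_2 = 0.1925·(-4) + 0.7698·(-2) + 0.5774·(-3) + (-0.1925)·2 = -4.4264.
u_2 = c_2 + 4.4264·q_1 = (-3.1481, 1.4074, -0.4444, 1.1481).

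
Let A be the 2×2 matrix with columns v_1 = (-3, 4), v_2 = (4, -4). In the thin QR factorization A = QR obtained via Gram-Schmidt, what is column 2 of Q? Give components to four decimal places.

q_2 = (0.8000, 0.6000)

v_1 = (-3, 4); ‖v_1‖ = 5.0000, so q_1 = (-0.6000, 0.8000).
q_1·v_2 = (-0.6000)·4 + 0.8000·(-4) = -5.6000.
u_2 = v_2 + 5.6000·q_1 = (0.6400, 0.4800).
‖u_2‖ = 0.8000, so q_2 = (0.8000, 0.6000).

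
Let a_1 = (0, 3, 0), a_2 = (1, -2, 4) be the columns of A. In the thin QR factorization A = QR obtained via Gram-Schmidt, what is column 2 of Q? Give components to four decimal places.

a_1 = (0, 3, 0); ‖a_1‖ = 3.0000, so e_1 = (0.0000, 1.0000, 0.0000).
e_1·a_2 = 0.0000·1 + 1.0000·(-2) + 0.0000·4 = -2.0000.
u_2 = a_2 + 2.0000·e_1 = (1.0000, 0.0000, 4.0000).
‖u_2‖ = 4.1231, so e_2 = (0.2425, 0.0000, 0.9701).

e_2 = (0.2425, 0.0000, 0.9701)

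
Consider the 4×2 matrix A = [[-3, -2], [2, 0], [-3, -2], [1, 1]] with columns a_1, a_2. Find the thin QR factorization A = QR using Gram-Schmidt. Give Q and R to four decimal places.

e_1 = a_1/‖a_1‖ = (-3, 2, -3, 1)/4.7958 = (-0.6255, 0.4170, -0.6255, 0.2085).
r_{12} = e_1·a_2 = 2.7107.
u_2 = a_2 − 2.7107·e_1 = (-0.3043, -1.1304, -0.3043, 0.4348).
‖u_2‖ = 1.2854, so e_2 = (-0.2368, -0.8795, -0.2368, 0.3383).

Q = [[-0.6255, -0.2368], [0.4170, -0.8795], [-0.6255, -0.2368], [0.2085, 0.3383]], R = [[4.7958, 2.7107], [0.0000, 1.2854]]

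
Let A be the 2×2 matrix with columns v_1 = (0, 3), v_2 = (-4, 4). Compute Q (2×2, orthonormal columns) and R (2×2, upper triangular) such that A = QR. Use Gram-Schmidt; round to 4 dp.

Q = [[0.0000, -1.0000], [1.0000, 0.0000]], R = [[3.0000, 4.0000], [0.0000, 4.0000]]

q_1 = v_1/‖v_1‖ = (0, 3)/3.0000 = (0.0000, 1.0000).
r_{12} = q_1·v_2 = 4.0000.
u_2 = v_2 − 4.0000·q_1 = (-4.0000, 0.0000).
‖u_2‖ = 4.0000, so q_2 = (-1.0000, 0.0000).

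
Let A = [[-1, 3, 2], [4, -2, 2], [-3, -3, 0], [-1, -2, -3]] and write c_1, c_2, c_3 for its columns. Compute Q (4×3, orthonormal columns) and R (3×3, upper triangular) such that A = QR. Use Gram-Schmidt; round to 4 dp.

c_1 = (-1, 4, -3, -1); ‖c_1‖ = 5.1962, so e_1 = (-0.1925, 0.7698, -0.5774, -0.1925).
e_1·c_2 = (-0.1925)·3 + 0.7698·(-2) + (-0.5774)·(-3) + (-0.1925)·(-2) = 0.0000.
u_2 = c_2 + 0.0000·e_1 = (3.0000, -2.0000, -3.0000, -2.0000).
‖u_2‖ = 5.0990, so e_2 = (0.5883, -0.3922, -0.5883, -0.3922).
e_1·c_3 = (-0.1925)·2 + 0.7698·2 + (-0.5774)·0 + (-0.1925)·(-3) = 1.7321; e_2·c_3 = 0.5883·2 + (-0.3922)·2 + (-0.5883)·0 + (-0.3922)·(-3) = 1.5689.
u_3 = c_3 − 1.7321·e_1 − 1.5689·e_2 = (1.4103, 1.2821, 1.9231, -2.0513).
‖u_3‖ = 3.3968, so e_3 = (0.4152, 0.3774, 0.5661, -0.6039).

Q = [[-0.1925, 0.5883, 0.4152], [0.7698, -0.3922, 0.3774], [-0.5774, -0.5883, 0.5661], [-0.1925, -0.3922, -0.6039]], R = [[5.1962, 0.0000, 1.7321], [0.0000, 5.0990, 1.5689], [0.0000, 0.0000, 3.3968]]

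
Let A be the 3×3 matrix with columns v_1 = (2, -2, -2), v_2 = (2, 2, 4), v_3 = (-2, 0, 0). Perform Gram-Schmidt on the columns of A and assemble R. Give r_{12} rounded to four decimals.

e_1 = v_1/‖v_1‖ = (2, -2, -2)/3.4641 = (0.5774, -0.5774, -0.5774).
r_{12} = e_1·v_2 = -2.3094.

r_{12} = -2.3094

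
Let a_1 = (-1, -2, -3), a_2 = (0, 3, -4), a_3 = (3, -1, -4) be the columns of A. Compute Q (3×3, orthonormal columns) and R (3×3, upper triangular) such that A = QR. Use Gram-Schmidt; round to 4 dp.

Q = [[-0.2673, 0.0905, 0.9594], [-0.5345, 0.8145, -0.2257], [-0.8018, -0.5731, -0.1693]], R = [[3.7417, 1.6036, 2.9399], [0.0000, 4.7359, 1.7496], [0.0000, 0.0000, 3.7810]]

e_1 = a_1/‖a_1‖ = (-1, -2, -3)/3.7417 = (-0.2673, -0.5345, -0.8018).
r_{12} = e_1·a_2 = 1.6036.
u_2 = a_2 − 1.6036·e_1 = (0.4286, 3.8571, -2.7143).
‖u_2‖ = 4.7359, so e_2 = (0.0905, 0.8145, -0.5731).
r_{13} = e_1·a_3 = 2.9399; r_{23} = e_2·a_3 = 1.7496.
u_3 = a_3 − 2.9399·e_1 − 1.7496·e_2 = (3.6274, -0.8535, -0.6401).
‖u_3‖ = 3.7810, so e_3 = (0.9594, -0.2257, -0.1693).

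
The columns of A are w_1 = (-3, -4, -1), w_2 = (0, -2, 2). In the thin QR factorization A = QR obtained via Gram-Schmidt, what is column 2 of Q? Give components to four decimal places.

w_1 = (-3, -4, -1); ‖w_1‖ = 5.0990, so q_1 = (-0.5883, -0.7845, -0.1961).
q_1·w_2 = (-0.5883)·0 + (-0.7845)·(-2) + (-0.1961)·2 = 1.1767.
u_2 = w_2 − 1.1767·q_1 = (0.6923, -1.0769, 2.2308).
‖u_2‖ = 2.5720, so q_2 = (0.2692, -0.4187, 0.8673).

q_2 = (0.2692, -0.4187, 0.8673)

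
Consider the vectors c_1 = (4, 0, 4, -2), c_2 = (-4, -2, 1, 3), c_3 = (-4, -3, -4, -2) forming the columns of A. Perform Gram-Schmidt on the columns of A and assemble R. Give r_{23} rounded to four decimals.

r_{23} = -0.4364

c_1 = (4, 0, 4, -2); ‖c_1‖ = 6.0000, so e_1 = (0.6667, 0.0000, 0.6667, -0.3333).
e_1·c_2 = 0.6667·(-4) + 0.0000·(-2) + 0.6667·1 + (-0.3333)·3 = -3.0000.
u_2 = c_2 + 3.0000·e_1 = (-2.0000, -2.0000, 3.0000, 2.0000).
‖u_2‖ = 4.5826, so e_2 = (-0.4364, -0.4364, 0.6547, 0.4364).
r_{23} = e_2·c_3 = -0.4364.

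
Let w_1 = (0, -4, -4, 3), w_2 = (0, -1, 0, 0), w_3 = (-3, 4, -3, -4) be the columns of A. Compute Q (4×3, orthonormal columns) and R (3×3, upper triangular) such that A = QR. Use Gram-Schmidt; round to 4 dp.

Q = [[0.0000, 0.0000, -0.5145], [-0.6247, -0.7809, 0.0000], [-0.6247, 0.4998, -0.5145], [0.4685, -0.3748, -0.6860]], R = [[6.4031, 0.6247, -2.4988], [0.0000, 0.7809, -3.1235], [0.0000, 0.0000, 5.8310]]

w_1 = (0, -4, -4, 3); ‖w_1‖ = 6.4031, so e_1 = (0.0000, -0.6247, -0.6247, 0.4685).
e_1·w_2 = 0.0000·0 + (-0.6247)·(-1) + (-0.6247)·0 + 0.4685·0 = 0.6247.
u_2 = w_2 − 0.6247·e_1 = (0.0000, -0.6098, 0.3902, -0.2927).
‖u_2‖ = 0.7809, so e_2 = (0.0000, -0.7809, 0.4998, -0.3748).
e_1·w_3 = 0.0000·(-3) + (-0.6247)·4 + (-0.6247)·(-3) + 0.4685·(-4) = -2.4988; e_2·w_3 = 0.0000·(-3) + (-0.7809)·4 + 0.4998·(-3) + (-0.3748)·(-4) = -3.1235.
u_3 = w_3 + 2.4988·e_1 + 3.1235·e_2 = (-3.0000, 0.0000, -3.0000, -4.0000).
‖u_3‖ = 5.8310, so e_3 = (-0.5145, 0.0000, -0.5145, -0.6860).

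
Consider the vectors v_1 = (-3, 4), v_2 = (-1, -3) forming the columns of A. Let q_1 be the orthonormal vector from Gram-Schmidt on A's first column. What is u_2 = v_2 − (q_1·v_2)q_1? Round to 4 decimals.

u_2 = (-2.0800, -1.5600)

q_1 = v_1/‖v_1‖ = (-3, 4)/5.0000 = (-0.6000, 0.8000).
r_{12} = q_1·v_2 = -1.8000.
u_2 = v_2 + 1.8000·q_1 = (-2.0800, -1.5600).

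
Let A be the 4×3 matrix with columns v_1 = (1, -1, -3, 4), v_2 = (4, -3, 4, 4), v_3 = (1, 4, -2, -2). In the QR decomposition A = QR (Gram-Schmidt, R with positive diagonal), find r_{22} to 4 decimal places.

v_1 = (1, -1, -3, 4); ‖v_1‖ = 5.1962, so q_1 = (0.1925, -0.1925, -0.5774, 0.7698).
q_1·v_2 = 0.1925·4 + (-0.1925)·(-3) + (-0.5774)·4 + 0.7698·4 = 2.1170.
u_2 = v_2 − 2.1170·q_1 = (3.5926, -2.5926, 5.2222, 2.3704).
r_{22} = ‖u_2‖ = 7.2470.

r_{22} = 7.2470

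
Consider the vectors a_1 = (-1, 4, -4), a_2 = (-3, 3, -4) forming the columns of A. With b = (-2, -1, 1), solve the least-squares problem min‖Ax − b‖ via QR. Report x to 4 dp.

x = (-1.0745, 0.9503)

a_1 = (-1, 4, -4); ‖a_1‖ = 5.7446, so q_1 = (-0.1741, 0.6963, -0.6963).
q_1·a_2 = (-0.1741)·(-3) + 0.6963·3 + (-0.6963)·(-4) = 5.3964.
u_2 = a_2 − 5.3964·q_1 = (-2.0606, -0.7576, -0.2424).
‖u_2‖ = 2.2088, so q_2 = (-0.9329, -0.3430, -0.1098).
Qᵀb = (-1.0445, 2.0990).
Back-substitute: x_2 = 2.0990/2.2088 = 0.9503.
x_1 = (-1.0445 − 5.3964·0.9503)/5.7446 = -1.0745.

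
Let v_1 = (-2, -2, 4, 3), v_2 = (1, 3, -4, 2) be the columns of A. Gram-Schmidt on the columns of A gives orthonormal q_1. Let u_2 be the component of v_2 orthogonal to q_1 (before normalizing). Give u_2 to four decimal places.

u_2 = (-0.0909, 1.9091, -1.8182, 3.6364)

v_1 = (-2, -2, 4, 3); ‖v_1‖ = 5.7446, so q_1 = (-0.3482, -0.3482, 0.6963, 0.5222).
q_1·v_2 = (-0.3482)·1 + (-0.3482)·3 + 0.6963·(-4) + 0.5222·2 = -3.1334.
u_2 = v_2 + 3.1334·q_1 = (-0.0909, 1.9091, -1.8182, 3.6364).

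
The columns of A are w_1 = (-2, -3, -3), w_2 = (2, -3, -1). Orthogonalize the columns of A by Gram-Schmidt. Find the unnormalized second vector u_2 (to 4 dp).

w_1 = (-2, -3, -3); ‖w_1‖ = 4.6904, so e_1 = (-0.4264, -0.6396, -0.6396).
e_1·w_2 = (-0.4264)·2 + (-0.6396)·(-3) + (-0.6396)·(-1) = 1.7056.
u_2 = w_2 − 1.7056·e_1 = (2.7273, -1.9091, 0.0909).

u_2 = (2.7273, -1.9091, 0.0909)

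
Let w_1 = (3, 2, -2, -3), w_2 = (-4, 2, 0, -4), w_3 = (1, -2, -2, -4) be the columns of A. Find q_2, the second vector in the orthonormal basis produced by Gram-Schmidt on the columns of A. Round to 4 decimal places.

q_2 = (-0.7500, 0.2845, 0.0517, -0.5948)

q_1 = w_1/‖w_1‖ = (3, 2, -2, -3)/5.0990 = (0.5883, 0.3922, -0.3922, -0.5883).
r_{12} = q_1·w_2 = 0.7845.
u_2 = w_2 − 0.7845·q_1 = (-4.4615, 1.6923, 0.3077, -3.5385).
‖u_2‖ = 5.9485, so q_2 = (-0.7500, 0.2845, 0.0517, -0.5948).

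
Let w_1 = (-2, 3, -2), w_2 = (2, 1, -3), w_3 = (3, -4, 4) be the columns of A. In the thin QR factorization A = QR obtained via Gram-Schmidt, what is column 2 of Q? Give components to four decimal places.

e_2 = (0.7312, 0.0332, -0.6813)

e_1 = w_1/‖w_1‖ = (-2, 3, -2)/4.1231 = (-0.4851, 0.7276, -0.4851).
r_{12} = e_1·w_2 = 1.2127.
u_2 = w_2 − 1.2127·e_1 = (2.5882, 0.1176, -2.4118).
‖u_2‖ = 3.5397, so e_2 = (0.7312, 0.0332, -0.6813).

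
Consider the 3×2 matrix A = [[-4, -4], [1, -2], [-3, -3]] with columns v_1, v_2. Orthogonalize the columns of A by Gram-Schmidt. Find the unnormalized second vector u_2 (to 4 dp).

v_1 = (-4, 1, -3); ‖v_1‖ = 5.0990, so q_1 = (-0.7845, 0.1961, -0.5883).
q_1·v_2 = (-0.7845)·(-4) + 0.1961·(-2) + (-0.5883)·(-3) = 4.5107.
u_2 = v_2 − 4.5107·q_1 = (-0.4615, -2.8846, -0.3462).

u_2 = (-0.4615, -2.8846, -0.3462)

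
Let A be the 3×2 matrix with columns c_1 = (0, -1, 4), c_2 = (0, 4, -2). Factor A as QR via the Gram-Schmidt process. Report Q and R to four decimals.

Q = [[0.0000, 0.0000], [-0.2425, 0.9701], [0.9701, 0.2425]], R = [[4.1231, -2.9104], [0.0000, 3.3955]]

c_1 = (0, -1, 4); ‖c_1‖ = 4.1231, so e_1 = (0.0000, -0.2425, 0.9701).
e_1·c_2 = 0.0000·0 + (-0.2425)·4 + 0.9701·(-2) = -2.9104.
u_2 = c_2 + 2.9104·e_1 = (0.0000, 3.2941, 0.8235).
‖u_2‖ = 3.3955, so e_2 = (0.0000, 0.9701, 0.2425).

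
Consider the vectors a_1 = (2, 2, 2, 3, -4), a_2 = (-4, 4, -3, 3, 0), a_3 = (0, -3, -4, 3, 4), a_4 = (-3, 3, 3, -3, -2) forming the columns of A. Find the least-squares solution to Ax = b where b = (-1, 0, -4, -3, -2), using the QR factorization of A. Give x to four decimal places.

x = (-1.6696, 1.0696, -2.8815, -2.5892)

a_1 = (2, 2, 2, 3, -4); ‖a_1‖ = 6.0828, so e_1 = (0.3288, 0.3288, 0.3288, 0.4932, -0.6576).
e_1·a_2 = 0.3288·(-4) + 0.3288·4 + 0.3288·(-3) + 0.4932·3 + (-0.6576)·0 = 0.4932.
u_2 = a_2 − 0.4932·e_1 = (-4.1622, 3.8378, -3.1622, 2.7568, 0.3243).
‖u_2‖ = 7.0538, so e_2 = (-0.5901, 0.5441, -0.4483, 0.3908, 0.0460).
e_1·a_3 = 0.3288·0 + 0.3288·(-3) + 0.3288·(-4) + 0.4932·3 + (-0.6576)·4 = -3.4524; e_2·a_3 = (-0.5901)·0 + 0.5441·(-3) + (-0.4483)·(-4) + 0.3908·3 + 0.0460·4 = 1.5173.
u_3 = a_3 + 3.4524·e_1 − 1.5173·e_2 = (2.0304, -2.6904, -2.1847, 4.1097, 1.6600).
‖u_3‖ = 5.9815, so e_3 = (0.3394, -0.4498, -0.3652, 0.6871, 0.2775).
e_1·a_4 = 0.3288·(-3) + 0.3288·3 + 0.3288·3 + 0.4932·(-3) + (-0.6576)·(-2) = 0.8220; e_2·a_4 = (-0.5901)·(-3) + 0.5441·3 + (-0.4483)·3 + 0.3908·(-3) + 0.0460·(-2) = 0.7931; e_3·a_4 = 0.3394·(-3) + (-0.4498)·3 + (-0.3652)·3 + 0.6871·(-3) + 0.2775·(-2) = -6.0796.
u_4 = a_4 − 0.8220·e_1 − 0.7931·e_2 + 6.0796·e_3 = (-0.7386, -0.4363, 0.8648, 0.4617, 0.1913).
‖u_4‖ = 1.3166, so e_4 = (-0.5610, -0.3314, 0.6568, 0.3507, 0.1453).
Qᵀb = (-1.8084, 1.1188, -1.4947, -3.4090).
Back-substitute: x_4 = -3.4090/1.3166 = -2.5892.
x_3 = (-1.4947 + 6.0796·(-2.5892))/5.9815 = -2.8815.
x_2 = (1.1188 − 1.5173·(-2.8815) − 0.7931·(-2.5892))/7.0538 = 1.0696.
x_1 = (-1.8084 − 0.4932·1.0696 + 3.4524·(-2.8815) − 0.8220·(-2.5892))/6.0828 = -1.6696.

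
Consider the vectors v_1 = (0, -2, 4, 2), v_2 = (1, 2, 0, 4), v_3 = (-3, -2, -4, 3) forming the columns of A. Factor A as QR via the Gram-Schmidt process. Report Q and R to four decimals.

v_1 = (0, -2, 4, 2); ‖v_1‖ = 4.8990, so q_1 = (0.0000, -0.4082, 0.8165, 0.4082).
q_1·v_2 = 0.0000·1 + (-0.4082)·2 + 0.8165·0 + 0.4082·4 = 0.8165.
u_2 = v_2 − 0.8165·q_1 = (1.0000, 2.3333, -0.6667, 3.6667).
‖u_2‖ = 4.5092, so q_2 = (0.2218, 0.5175, -0.1478, 0.8131).
q_1·v_3 = 0.0000·(-3) + (-0.4082)·(-2) + 0.8165·(-4) + 0.4082·3 = -1.2247; q_2·v_3 = 0.2218·(-3) + 0.5175·(-2) + (-0.1478)·(-4) + 0.8131·3 = 1.3306.
u_3 = v_3 + 1.2247·q_1 − 1.3306·q_2 = (-3.2951, -3.1885, -2.8033, 2.4180).
‖u_3‖ = 5.8932, so q_3 = (-0.5591, -0.5411, -0.4757, 0.4103).

Q = [[0.0000, 0.2218, -0.5591], [-0.4082, 0.5175, -0.5411], [0.8165, -0.1478, -0.4757], [0.4082, 0.8131, 0.4103]], R = [[4.8990, 0.8165, -1.2247], [0.0000, 4.5092, 1.3306], [0.0000, 0.0000, 5.8932]]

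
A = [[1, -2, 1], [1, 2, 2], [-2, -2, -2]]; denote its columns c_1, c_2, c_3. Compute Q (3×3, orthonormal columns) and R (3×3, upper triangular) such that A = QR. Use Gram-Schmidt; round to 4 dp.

e_1 = c_1/‖c_1‖ = (1, 1, -2)/2.4495 = (0.4082, 0.4082, -0.8165).
r_{12} = e_1·c_2 = 1.6330.
u_2 = c_2 − 1.6330·e_1 = (-2.6667, 1.3333, -0.6667).
‖u_2‖ = 3.0551, so e_2 = (-0.8729, 0.4364, -0.2182).
r_{13} = e_1·c_3 = 2.8577; r_{23} = e_2·c_3 = 0.4364.
u_3 = c_3 − 2.8577·e_1 − 0.4364·e_2 = (0.2143, 0.6429, 0.4286).
‖u_3‖ = 0.8018, so e_3 = (0.2673, 0.8018, 0.5345).

Q = [[0.4082, -0.8729, 0.2673], [0.4082, 0.4364, 0.8018], [-0.8165, -0.2182, 0.5345]], R = [[2.4495, 1.6330, 2.8577], [0.0000, 3.0551, 0.4364], [0.0000, 0.0000, 0.8018]]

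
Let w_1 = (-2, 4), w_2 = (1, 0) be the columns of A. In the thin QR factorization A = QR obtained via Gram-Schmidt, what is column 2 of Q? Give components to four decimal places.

w_1 = (-2, 4); ‖w_1‖ = 4.4721, so e_1 = (-0.4472, 0.8944).
e_1·w_2 = (-0.4472)·1 + 0.8944·0 = -0.4472.
u_2 = w_2 + 0.4472·e_1 = (0.8000, 0.4000).
‖u_2‖ = 0.8944, so e_2 = (0.8944, 0.4472).

e_2 = (0.8944, 0.4472)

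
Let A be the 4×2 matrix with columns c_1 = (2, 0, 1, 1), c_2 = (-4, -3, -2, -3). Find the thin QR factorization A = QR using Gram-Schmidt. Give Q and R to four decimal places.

e_1 = c_1/‖c_1‖ = (2, 0, 1, 1)/2.4495 = (0.8165, 0.0000, 0.4082, 0.4082).
r_{12} = e_1·c_2 = -5.3072.
u_2 = c_2 + 5.3072·e_1 = (0.3333, -3.0000, 0.1667, -0.8333).
‖u_2‖ = 3.1358, so e_2 = (0.1063, -0.9567, 0.0531, -0.2657).

Q = [[0.8165, 0.1063], [0.0000, -0.9567], [0.4082, 0.0531], [0.4082, -0.2657]], R = [[2.4495, -5.3072], [0.0000, 3.1358]]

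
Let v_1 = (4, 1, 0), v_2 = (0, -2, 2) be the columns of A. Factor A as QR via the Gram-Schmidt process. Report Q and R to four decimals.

Q = [[0.9701, 0.1689], [0.2425, -0.6755], [0.0000, 0.7177]], R = [[4.1231, -0.4851], [0.0000, 2.7865]]

q_1 = v_1/‖v_1‖ = (4, 1, 0)/4.1231 = (0.9701, 0.2425, 0.0000).
r_{12} = q_1·v_2 = -0.4851.
u_2 = v_2 + 0.4851·q_1 = (0.4706, -1.8824, 2.0000).
‖u_2‖ = 2.7865, so q_2 = (0.1689, -0.6755, 0.7177).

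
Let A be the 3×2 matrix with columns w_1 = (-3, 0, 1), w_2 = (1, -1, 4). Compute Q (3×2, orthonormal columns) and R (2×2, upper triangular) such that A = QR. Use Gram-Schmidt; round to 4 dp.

w_1 = (-3, 0, 1); ‖w_1‖ = 3.1623, so q_1 = (-0.9487, 0.0000, 0.3162).
q_1·w_2 = (-0.9487)·1 + 0.0000·(-1) + 0.3162·4 = 0.3162.
u_2 = w_2 − 0.3162·q_1 = (1.3000, -1.0000, 3.9000).
‖u_2‖ = 4.2308, so q_2 = (0.3073, -0.2364, 0.9218).

Q = [[-0.9487, 0.3073], [0.0000, -0.2364], [0.3162, 0.9218]], R = [[3.1623, 0.3162], [0.0000, 4.2308]]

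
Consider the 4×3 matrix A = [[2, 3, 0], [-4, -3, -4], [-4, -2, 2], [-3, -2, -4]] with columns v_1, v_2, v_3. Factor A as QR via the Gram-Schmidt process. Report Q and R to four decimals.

v_1 = (2, -4, -4, -3); ‖v_1‖ = 6.7082, so q_1 = (0.2981, -0.5963, -0.5963, -0.4472).
q_1·v_2 = 0.2981·3 + (-0.5963)·(-3) + (-0.5963)·(-2) + (-0.4472)·(-2) = 4.7703.
u_2 = v_2 − 4.7703·q_1 = (1.5778, -0.1556, 0.8444, 0.1333).
‖u_2‖ = 1.8012, so q_2 = (0.8759, -0.0864, 0.4688, 0.0740).
q_1·v_3 = 0.2981·0 + (-0.5963)·(-4) + (-0.5963)·2 + (-0.4472)·(-4) = 2.9814; q_2·v_3 = 0.8759·0 + (-0.0864)·(-4) + 0.4688·2 + 0.0740·(-4) = 0.9870.
u_3 = v_3 − 2.9814·q_1 − 0.9870·q_2 = (-1.7534, -2.1370, 3.3151, -2.7397).
‖u_3‖ = 5.1124, so q_3 = (-0.3430, -0.4180, 0.6484, -0.5359).

Q = [[0.2981, 0.8759, -0.3430], [-0.5963, -0.0864, -0.4180], [-0.5963, 0.4688, 0.6484], [-0.4472, 0.0740, -0.5359]], R = [[6.7082, 4.7703, 2.9814], [0.0000, 1.8012, 0.9870], [0.0000, 0.0000, 5.1124]]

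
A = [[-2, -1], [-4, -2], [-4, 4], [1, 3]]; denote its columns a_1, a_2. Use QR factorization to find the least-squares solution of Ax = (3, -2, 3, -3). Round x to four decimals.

x = (-0.3433, 0.0990)

a_1 = (-2, -4, -4, 1); ‖a_1‖ = 6.0828, so e_1 = (-0.3288, -0.6576, -0.6576, 0.1644).
e_1·a_2 = (-0.3288)·(-1) + (-0.6576)·(-2) + (-0.6576)·4 + 0.1644·3 = -0.4932.
u_2 = a_2 + 0.4932·e_1 = (-1.1622, -2.3243, 3.6757, 3.0811).
‖u_2‖ = 5.4550, so e_2 = (-0.2130, -0.4261, 0.6738, 0.5648).
Qᵀb = (-2.1372, 0.5400).
Back-substitute: x_2 = 0.5400/5.4550 = 0.0990.
x_1 = (-2.1372 + 0.4932·0.0990)/6.0828 = -0.3433.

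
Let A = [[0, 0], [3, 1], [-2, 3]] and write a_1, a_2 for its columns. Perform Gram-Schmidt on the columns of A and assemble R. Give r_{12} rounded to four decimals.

r_{12} = -0.8321

a_1 = (0, 3, -2); ‖a_1‖ = 3.6056, so q_1 = (0.0000, 0.8321, -0.5547).
r_{12} = q_1·a_2 = -0.8321.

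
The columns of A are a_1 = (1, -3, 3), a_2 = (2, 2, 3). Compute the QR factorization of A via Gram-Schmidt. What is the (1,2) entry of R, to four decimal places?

r_{12} = 1.1471

q_1 = a_1/‖a_1‖ = (1, -3, 3)/4.3589 = (0.2294, -0.6882, 0.6882).
r_{12} = q_1·a_2 = 1.1471.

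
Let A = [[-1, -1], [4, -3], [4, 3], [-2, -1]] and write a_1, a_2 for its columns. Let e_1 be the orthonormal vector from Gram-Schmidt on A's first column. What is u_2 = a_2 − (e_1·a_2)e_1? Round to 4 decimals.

u_2 = (-0.9189, -3.3243, 2.6757, -0.8378)

e_1 = a_1/‖a_1‖ = (-1, 4, 4, -2)/6.0828 = (-0.1644, 0.6576, 0.6576, -0.3288).
r_{12} = e_1·a_2 = 0.4932.
u_2 = a_2 − 0.4932·e_1 = (-0.9189, -3.3243, 2.6757, -0.8378).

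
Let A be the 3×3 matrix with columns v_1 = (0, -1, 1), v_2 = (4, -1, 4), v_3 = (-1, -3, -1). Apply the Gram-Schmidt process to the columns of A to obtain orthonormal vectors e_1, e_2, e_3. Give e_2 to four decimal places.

v_1 = (0, -1, 1); ‖v_1‖ = 1.4142, so e_1 = (0.0000, -0.7071, 0.7071).
e_1·v_2 = 0.0000·4 + (-0.7071)·(-1) + 0.7071·4 = 3.5355.
u_2 = v_2 − 3.5355·e_1 = (4.0000, 1.5000, 1.5000).
‖u_2‖ = 4.5277, so e_2 = (0.8835, 0.3313, 0.3313).

e_2 = (0.8835, 0.3313, 0.3313)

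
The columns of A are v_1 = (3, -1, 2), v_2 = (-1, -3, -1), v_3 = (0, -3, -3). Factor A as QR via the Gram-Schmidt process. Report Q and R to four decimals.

v_1 = (3, -1, 2); ‖v_1‖ = 3.7417, so q_1 = (0.8018, -0.2673, 0.5345).
q_1·v_2 = 0.8018·(-1) + (-0.2673)·(-3) + 0.5345·(-1) = -0.5345.
u_2 = v_2 + 0.5345·q_1 = (-0.5714, -3.1429, -0.7143).
‖u_2‖ = 3.2733, so q_2 = (-0.1746, -0.9602, -0.2182).
q_1·v_3 = 0.8018·0 + (-0.2673)·(-3) + 0.5345·(-3) = -0.8018; q_2·v_3 = (-0.1746)·0 + (-0.9602)·(-3) + (-0.2182)·(-3) = 3.5351.
u_3 = v_3 + 0.8018·q_1 − 3.5351·q_2 = (1.2600, 0.1800, -1.8000).
‖u_3‖ = 2.2045, so q_3 = (0.5715, 0.0816, -0.8165).

Q = [[0.8018, -0.1746, 0.5715], [-0.2673, -0.9602, 0.0816], [0.5345, -0.2182, -0.8165]], R = [[3.7417, -0.5345, -0.8018], [0.0000, 3.2733, 3.5351], [0.0000, 0.0000, 2.2045]]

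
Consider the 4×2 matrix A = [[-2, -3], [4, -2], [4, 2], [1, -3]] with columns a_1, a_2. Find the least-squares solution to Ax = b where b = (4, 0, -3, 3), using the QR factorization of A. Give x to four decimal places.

q_1 = a_1/‖a_1‖ = (-2, 4, 4, 1)/6.0828 = (-0.3288, 0.6576, 0.6576, 0.1644).
r_{12} = q_1·a_2 = 0.4932.
u_2 = a_2 − 0.4932·q_1 = (-2.8378, -2.3243, 1.6757, -3.0811).
‖u_2‖ = 5.0751, so q_2 = (-0.5592, -0.4580, 0.3302, -0.6071).
Qᵀb = (-2.7948, -5.0485).
Back-substitute: x_2 = -5.0485/5.0751 = -0.9948.
x_1 = (-2.7948 − 0.4932·(-0.9948))/6.0828 = -0.3788.

x = (-0.3788, -0.9948)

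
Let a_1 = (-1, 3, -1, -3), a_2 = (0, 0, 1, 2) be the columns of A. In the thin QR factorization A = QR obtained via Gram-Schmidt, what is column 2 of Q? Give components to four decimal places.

a_1 = (-1, 3, -1, -3); ‖a_1‖ = 4.4721, so q_1 = (-0.2236, 0.6708, -0.2236, -0.6708).
q_1·a_2 = (-0.2236)·0 + 0.6708·0 + (-0.2236)·1 + (-0.6708)·2 = -1.5652.
u_2 = a_2 + 1.5652·q_1 = (-0.3500, 1.0500, 0.6500, 0.9500).
‖u_2‖ = 1.5969, so q_2 = (-0.2192, 0.6575, 0.4070, 0.5949).

q_2 = (-0.2192, 0.6575, 0.4070, 0.5949)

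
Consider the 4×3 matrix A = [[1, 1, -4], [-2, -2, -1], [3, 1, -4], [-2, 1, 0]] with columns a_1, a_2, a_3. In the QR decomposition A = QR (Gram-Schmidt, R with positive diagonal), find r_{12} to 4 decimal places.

q_1 = a_1/‖a_1‖ = (1, -2, 3, -2)/4.2426 = (0.2357, -0.4714, 0.7071, -0.4714).
r_{12} = q_1·a_2 = 1.4142.

r_{12} = 1.4142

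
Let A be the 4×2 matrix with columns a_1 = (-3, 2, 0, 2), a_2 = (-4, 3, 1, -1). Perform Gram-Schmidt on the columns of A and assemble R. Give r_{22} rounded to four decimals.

r_{22} = 3.4556

q_1 = a_1/‖a_1‖ = (-3, 2, 0, 2)/4.1231 = (-0.7276, 0.4851, 0.0000, 0.4851).
r_{12} = q_1·a_2 = 3.8806.
u_2 = a_2 − 3.8806·q_1 = (-1.1765, 1.1176, 1.0000, -2.8824).
r_{22} = ‖u_2‖ = 3.4556.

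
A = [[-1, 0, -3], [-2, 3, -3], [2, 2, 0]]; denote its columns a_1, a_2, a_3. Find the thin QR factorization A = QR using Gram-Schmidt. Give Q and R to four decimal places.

a_1 = (-1, -2, 2); ‖a_1‖ = 3.0000, so q_1 = (-0.3333, -0.6667, 0.6667).
q_1·a_2 = (-0.3333)·0 + (-0.6667)·3 + 0.6667·2 = -0.6667.
u_2 = a_2 + 0.6667·q_1 = (-0.2222, 2.5556, 2.4444).
‖u_2‖ = 3.5434, so q_2 = (-0.0627, 0.7212, 0.6899).
q_1·a_3 = (-0.3333)·(-3) + (-0.6667)·(-3) + 0.6667·0 = 3.0000; q_2·a_3 = (-0.0627)·(-3) + 0.7212·(-3) + 0.6899·0 = -1.9755.
u_3 = a_3 − 3.0000·q_1 + 1.9755·q_2 = (-2.1239, 0.4248, -0.6372).
‖u_3‖ = 2.2577, so q_3 = (-0.9407, 0.1881, -0.2822).

Q = [[-0.3333, -0.0627, -0.9407], [-0.6667, 0.7212, 0.1881], [0.6667, 0.6899, -0.2822]], R = [[3.0000, -0.6667, 3.0000], [0.0000, 3.5434, -1.9755], [0.0000, 0.0000, 2.2577]]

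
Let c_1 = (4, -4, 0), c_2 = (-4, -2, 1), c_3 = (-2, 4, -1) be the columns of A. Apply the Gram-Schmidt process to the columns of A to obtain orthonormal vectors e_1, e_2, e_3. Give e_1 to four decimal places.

e_1 = (0.7071, -0.7071, 0.0000)

c_1 = (4, -4, 0); ‖c_1‖ = 5.6569, so e_1 = (0.7071, -0.7071, 0.0000).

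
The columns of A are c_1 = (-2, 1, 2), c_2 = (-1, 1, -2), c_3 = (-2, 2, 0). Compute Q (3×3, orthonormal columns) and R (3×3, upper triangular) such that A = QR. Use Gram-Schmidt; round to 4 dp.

Q = [[-0.6667, -0.5037, 0.5494], [0.3333, 0.4579, 0.8242], [0.6667, -0.7326, 0.1374]], R = [[3.0000, -0.3333, 2.0000], [0.0000, 2.4267, 1.9230], [0.0000, 0.0000, 0.5494]]

e_1 = c_1/‖c_1‖ = (-2, 1, 2)/3.0000 = (-0.6667, 0.3333, 0.6667).
r_{12} = e_1·c_2 = -0.3333.
u_2 = c_2 + 0.3333·e_1 = (-1.2222, 1.1111, -1.7778).
‖u_2‖ = 2.4267, so e_2 = (-0.5037, 0.4579, -0.7326).
r_{13} = e_1·c_3 = 2.0000; r_{23} = e_2·c_3 = 1.9230.
u_3 = c_3 − 2.0000·e_1 − 1.9230·e_2 = (0.3019, 0.4528, 0.0755).
‖u_3‖ = 0.5494, so e_3 = (0.5494, 0.8242, 0.1374).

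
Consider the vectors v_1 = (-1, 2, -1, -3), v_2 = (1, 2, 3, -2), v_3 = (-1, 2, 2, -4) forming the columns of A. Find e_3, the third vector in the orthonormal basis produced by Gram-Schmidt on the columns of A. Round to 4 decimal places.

e_3 = (-0.6591, -0.5649, 0.4023, -0.2910)

e_1 = v_1/‖v_1‖ = (-1, 2, -1, -3)/3.8730 = (-0.2582, 0.5164, -0.2582, -0.7746).
r_{12} = e_1·v_2 = 1.5492.
u_2 = v_2 − 1.5492·e_1 = (1.4000, 1.2000, 3.4000, -0.8000).
‖u_2‖ = 3.9497, so e_2 = (0.3545, 0.3038, 0.8608, -0.2025).
r_{13} = e_1·v_3 = 3.8730; r_{23} = e_2·v_3 = 2.7850.
u_3 = v_3 − 3.8730·e_1 − 2.7850·e_2 = (-0.9872, -0.8462, 0.6026, -0.4359).
‖u_3‖ = 1.4979, so e_3 = (-0.6591, -0.5649, 0.4023, -0.2910).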